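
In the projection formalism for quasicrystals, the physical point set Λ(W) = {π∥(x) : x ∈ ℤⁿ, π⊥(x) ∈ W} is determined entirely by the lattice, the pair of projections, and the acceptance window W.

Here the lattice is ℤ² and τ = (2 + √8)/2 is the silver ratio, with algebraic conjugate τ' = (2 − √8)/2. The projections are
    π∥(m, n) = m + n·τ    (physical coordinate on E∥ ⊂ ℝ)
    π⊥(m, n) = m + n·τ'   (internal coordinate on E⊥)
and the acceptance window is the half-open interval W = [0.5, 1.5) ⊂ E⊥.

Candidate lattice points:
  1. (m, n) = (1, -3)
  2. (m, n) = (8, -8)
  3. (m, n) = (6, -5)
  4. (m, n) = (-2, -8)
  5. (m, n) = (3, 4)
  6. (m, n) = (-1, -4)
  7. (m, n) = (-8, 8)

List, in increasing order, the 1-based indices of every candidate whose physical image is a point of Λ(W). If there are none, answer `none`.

4, 5, 6

Numerically τ ≈ 2.41421 and τ' = −1/τ ≈ -0.41421.
#1 (1,-3): internal coord 1 + (-3)·τ' = +2.24264; +2.24264 ∉ [0.5, 1.5) → out
#2 (8,-8): internal coord 8 + (-8)·τ' = +11.31371; +11.31371 ∉ [0.5, 1.5) → out
#3 (6,-5): internal coord 6 + (-5)·τ' = +8.07107; +8.07107 ∉ [0.5, 1.5) → out
#4 (-2,-8): internal coord -2 + (-8)·τ' = +1.31371; +1.31371 ∈ [0.5, 1.5) → IN Λ
#5 (3,4): internal coord 3 + (4)·τ' = +1.34315; +1.34315 ∈ [0.5, 1.5) → IN Λ
#6 (-1,-4): internal coord -1 + (-4)·τ' = +0.65685; +0.65685 ∈ [0.5, 1.5) → IN Λ
#7 (-8,8): internal coord -8 + (8)·τ' = -11.31371; -11.31371 ∉ [0.5, 1.5) → out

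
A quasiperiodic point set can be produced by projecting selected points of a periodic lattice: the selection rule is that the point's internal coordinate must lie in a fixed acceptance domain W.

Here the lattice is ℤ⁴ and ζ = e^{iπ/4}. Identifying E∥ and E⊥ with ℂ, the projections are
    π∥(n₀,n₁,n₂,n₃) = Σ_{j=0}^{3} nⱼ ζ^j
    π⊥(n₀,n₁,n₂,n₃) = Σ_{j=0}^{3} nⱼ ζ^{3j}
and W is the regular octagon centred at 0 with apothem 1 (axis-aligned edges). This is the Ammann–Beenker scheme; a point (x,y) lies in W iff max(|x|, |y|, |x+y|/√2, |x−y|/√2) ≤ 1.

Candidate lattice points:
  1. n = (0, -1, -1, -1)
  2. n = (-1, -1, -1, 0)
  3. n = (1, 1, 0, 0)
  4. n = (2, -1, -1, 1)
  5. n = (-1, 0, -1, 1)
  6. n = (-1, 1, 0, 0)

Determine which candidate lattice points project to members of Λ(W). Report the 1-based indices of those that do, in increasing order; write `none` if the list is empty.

1, 2, 3

π⊥(n) = n₀ + n₁ζ³ + n₂ζ⁶ + n₃ζ⁹ where ζ = e^{iπ/4}.
#1 (0, -1, -1, -1): internal (0.000000, -0.414214); octagon support 0.414214 vs apothem 1 → ∈ W
#2 (-1, -1, -1, 0): internal (-0.292893, 0.292893); octagon support 0.414214 vs apothem 1 → ∈ W
#3 (1, 1, 0, 0): internal (0.292893, 0.707107); octagon support 0.707107 vs apothem 1 → ∈ W
#4 (2, -1, -1, 1): internal (3.414214, 1.000000); octagon support 3.414214 vs apothem 1 → ∉ W
#5 (-1, 0, -1, 1): internal (-0.292893, 1.707107); octagon support 1.707107 vs apothem 1 → ∉ W
#6 (-1, 1, 0, 0): internal (-1.707107, 0.707107); octagon support 1.707107 vs apothem 1 → ∉ W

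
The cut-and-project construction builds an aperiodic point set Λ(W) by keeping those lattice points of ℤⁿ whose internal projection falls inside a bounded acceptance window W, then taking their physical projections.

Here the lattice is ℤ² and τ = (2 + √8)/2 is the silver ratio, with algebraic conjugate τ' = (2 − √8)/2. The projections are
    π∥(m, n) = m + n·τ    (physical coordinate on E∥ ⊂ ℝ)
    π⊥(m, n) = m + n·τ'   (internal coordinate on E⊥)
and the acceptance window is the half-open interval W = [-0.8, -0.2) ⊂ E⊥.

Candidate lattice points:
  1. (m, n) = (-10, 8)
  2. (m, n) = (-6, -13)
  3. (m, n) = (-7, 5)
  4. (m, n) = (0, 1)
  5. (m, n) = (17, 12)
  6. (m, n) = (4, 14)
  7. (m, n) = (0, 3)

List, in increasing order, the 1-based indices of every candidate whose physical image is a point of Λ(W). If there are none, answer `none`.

2, 4

Compute τ' = (2−√8)/2 = -0.41421, so π⊥(m,n) = m -0.41421·n.
candidate 1: (m,n)=(-10,8) → π∥ = -10+8·τ ≈ 9.31371, π⊥ = -10+8·τ' ≈ -13.31371 ∉ [-0.8, -0.2) ⇒ out
candidate 2: (m,n)=(-6,-13) → π∥ = -6-13·τ ≈ -37.38478, π⊥ = -6-13·τ' ≈ -0.61522 ∈ [-0.8, -0.2) ⇒ IN Λ
candidate 3: (m,n)=(-7,5) → π∥ = -7+5·τ ≈ 5.07107, π⊥ = -7+5·τ' ≈ -9.07107 ∉ [-0.8, -0.2) ⇒ out
candidate 4: (m,n)=(0,1) → π∥ = 0+1·τ ≈ 2.41421, π⊥ = 0+1·τ' ≈ -0.41421 ∈ [-0.8, -0.2) ⇒ IN Λ
candidate 5: (m,n)=(17,12) → π∥ = 17+12·τ ≈ 45.97056, π⊥ = 17+12·τ' ≈ 12.02944 ∉ [-0.8, -0.2) ⇒ out
candidate 6: (m,n)=(4,14) → π∥ = 4+14·τ ≈ 37.79899, π⊥ = 4+14·τ' ≈ -1.79899 ∉ [-0.8, -0.2) ⇒ out
candidate 7: (m,n)=(0,3) → π∥ = 0+3·τ ≈ 7.24264, π⊥ = 0+3·τ' ≈ -1.24264 ∉ [-0.8, -0.2) ⇒ out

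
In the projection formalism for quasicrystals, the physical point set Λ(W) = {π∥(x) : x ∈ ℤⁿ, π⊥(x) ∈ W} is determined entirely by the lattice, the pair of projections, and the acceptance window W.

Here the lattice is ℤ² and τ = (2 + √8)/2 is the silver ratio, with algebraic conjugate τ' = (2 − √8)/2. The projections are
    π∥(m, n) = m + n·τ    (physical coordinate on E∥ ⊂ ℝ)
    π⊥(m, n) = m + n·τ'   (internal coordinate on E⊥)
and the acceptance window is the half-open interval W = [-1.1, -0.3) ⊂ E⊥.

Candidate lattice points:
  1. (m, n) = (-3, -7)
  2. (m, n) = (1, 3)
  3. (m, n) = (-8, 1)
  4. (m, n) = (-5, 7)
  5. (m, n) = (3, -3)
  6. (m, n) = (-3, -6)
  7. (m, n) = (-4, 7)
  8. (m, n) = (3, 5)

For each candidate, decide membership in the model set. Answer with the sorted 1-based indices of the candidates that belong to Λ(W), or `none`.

6

τ' = (2−√8)/2 ≈ -0.4142.
candidate 1: (m,n)=(-3,-7) → π∥ = -3-7·τ ≈ -19.8995, π⊥ = -3-7·τ' ≈ -0.1005 ∉ [-1.1, -0.3) ⇒ out
candidate 2: (m,n)=(1,3) → π∥ = 1+3·τ ≈ 8.2426, π⊥ = 1+3·τ' ≈ -0.2426 ∉ [-1.1, -0.3) ⇒ out
candidate 3: (m,n)=(-8,1) → π∥ = -8+1·τ ≈ -5.5858, π⊥ = -8+1·τ' ≈ -8.4142 ∉ [-1.1, -0.3) ⇒ out
candidate 4: (m,n)=(-5,7) → π∥ = -5+7·τ ≈ 11.8995, π⊥ = -5+7·τ' ≈ -7.8995 ∉ [-1.1, -0.3) ⇒ out
candidate 5: (m,n)=(3,-3) → π∥ = 3-3·τ ≈ -4.2426, π⊥ = 3-3·τ' ≈ 4.2426 ∉ [-1.1, -0.3) ⇒ out
candidate 6: (m,n)=(-3,-6) → π∥ = -3-6·τ ≈ -17.4853, π⊥ = -3-6·τ' ≈ -0.5147 ∈ [-1.1, -0.3) ⇒ IN Λ
candidate 7: (m,n)=(-4,7) → π∥ = -4+7·τ ≈ 12.8995, π⊥ = -4+7·τ' ≈ -6.8995 ∉ [-1.1, -0.3) ⇒ out
candidate 8: (m,n)=(3,5) → π∥ = 3+5·τ ≈ 15.0711, π⊥ = 3+5·τ' ≈ 0.9289 ∉ [-1.1, -0.3) ⇒ out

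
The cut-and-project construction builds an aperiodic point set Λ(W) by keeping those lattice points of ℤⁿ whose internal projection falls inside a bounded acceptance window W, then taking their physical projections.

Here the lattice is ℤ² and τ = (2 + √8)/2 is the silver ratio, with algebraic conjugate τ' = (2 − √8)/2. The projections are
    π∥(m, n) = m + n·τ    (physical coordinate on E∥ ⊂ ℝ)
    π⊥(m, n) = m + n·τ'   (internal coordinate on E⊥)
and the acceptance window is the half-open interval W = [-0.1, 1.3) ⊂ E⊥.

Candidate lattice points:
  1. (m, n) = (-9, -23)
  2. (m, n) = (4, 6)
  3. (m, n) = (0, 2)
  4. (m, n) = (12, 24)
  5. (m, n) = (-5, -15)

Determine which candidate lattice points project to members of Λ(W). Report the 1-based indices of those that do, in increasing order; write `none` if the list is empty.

1, 5

Compute τ' = (2−√8)/2 = -0.414214, so π⊥(m,n) = m -0.414214·n.
[1] lift (-9,-23): star map gives 0.526912; window check -0.1 ≤ 0.526912 < 1.3 is true → IN Λ
[2] lift (4,6): star map gives 1.514719; window check -0.1 ≤ 1.514719 < 1.3 is false → out
[3] lift (0,2): star map gives -0.828427; window check -0.1 ≤ -0.828427 < 1.3 is false → out
[4] lift (12,24): star map gives 2.058875; window check -0.1 ≤ 2.058875 < 1.3 is false → out
[5] lift (-5,-15): star map gives 1.213203; window check -0.1 ≤ 1.213203 < 1.3 is true → IN Λ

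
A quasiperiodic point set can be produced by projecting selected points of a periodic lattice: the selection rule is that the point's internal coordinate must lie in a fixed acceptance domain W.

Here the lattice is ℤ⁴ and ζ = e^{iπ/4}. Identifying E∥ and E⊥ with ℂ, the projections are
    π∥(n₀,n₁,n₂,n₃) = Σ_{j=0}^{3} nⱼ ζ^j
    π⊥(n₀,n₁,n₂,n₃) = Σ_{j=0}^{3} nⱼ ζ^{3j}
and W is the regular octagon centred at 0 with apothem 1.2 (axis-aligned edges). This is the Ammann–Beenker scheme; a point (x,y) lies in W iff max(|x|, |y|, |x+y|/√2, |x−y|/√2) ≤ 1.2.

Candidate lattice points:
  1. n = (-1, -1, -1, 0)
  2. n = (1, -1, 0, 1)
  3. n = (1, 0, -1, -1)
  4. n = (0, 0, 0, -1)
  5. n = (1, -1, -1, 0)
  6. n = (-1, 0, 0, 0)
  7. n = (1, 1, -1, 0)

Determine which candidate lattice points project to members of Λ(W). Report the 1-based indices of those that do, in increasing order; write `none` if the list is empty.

With ζ = e^{iπ/4} the internal vectors are ζ^0,ζ^3,ζ^6,ζ^9.
candidate 1: n = (-1, -1, -1, 0) → π⊥ ≈ (-0.29289, +0.29289); max(|x|,|y|,|x±y|/√2) = 0.41421 ≤ 1.2 ⇒ ∈ W
candidate 2: n = (1, -1, 0, 1) → π⊥ ≈ (+2.41421, +0.00000); max(|x|,|y|,|x±y|/√2) = 2.41421 > 1.2 ⇒ ∉ W
candidate 3: n = (1, 0, -1, -1) → π⊥ ≈ (+0.29289, +0.29289); max(|x|,|y|,|x±y|/√2) = 0.41421 ≤ 1.2 ⇒ ∈ W
candidate 4: n = (0, 0, 0, -1) → π⊥ ≈ (-0.70711, -0.70711); max(|x|,|y|,|x±y|/√2) = 1.00000 ≤ 1.2 ⇒ ∈ W
candidate 5: n = (1, -1, -1, 0) → π⊥ ≈ (+1.70711, +0.29289); max(|x|,|y|,|x±y|/√2) = 1.70711 > 1.2 ⇒ ∉ W
candidate 6: n = (-1, 0, 0, 0) → π⊥ ≈ (-1.00000, +0.00000); max(|x|,|y|,|x±y|/√2) = 1.00000 ≤ 1.2 ⇒ ∈ W
candidate 7: n = (1, 1, -1, 0) → π⊥ ≈ (+0.29289, +1.70711); max(|x|,|y|,|x±y|/√2) = 1.70711 > 1.2 ⇒ ∉ W

1, 3, 4, 6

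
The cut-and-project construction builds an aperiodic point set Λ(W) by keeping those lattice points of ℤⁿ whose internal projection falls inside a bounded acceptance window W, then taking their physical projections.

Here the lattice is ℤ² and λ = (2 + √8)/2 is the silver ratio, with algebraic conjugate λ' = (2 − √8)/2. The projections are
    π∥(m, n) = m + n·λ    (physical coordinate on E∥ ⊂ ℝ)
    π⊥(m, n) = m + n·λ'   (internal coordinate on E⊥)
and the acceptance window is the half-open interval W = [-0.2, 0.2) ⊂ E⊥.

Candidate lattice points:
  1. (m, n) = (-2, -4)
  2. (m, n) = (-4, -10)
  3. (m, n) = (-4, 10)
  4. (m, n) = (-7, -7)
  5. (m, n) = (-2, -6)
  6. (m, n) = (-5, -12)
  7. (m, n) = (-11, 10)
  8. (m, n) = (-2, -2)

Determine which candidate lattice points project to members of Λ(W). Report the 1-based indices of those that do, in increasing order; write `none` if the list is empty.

Compute λ' = (2−√8)/2 = -0.41421, so π⊥(m,n) = m -0.41421·n.
[1] lift (-2,-4): star map gives -0.34315; window check -0.2 ≤ -0.34315 < 0.2 is false → out
[2] lift (-4,-10): star map gives 0.14214; window check -0.2 ≤ 0.14214 < 0.2 is true → IN Λ
[3] lift (-4,10): star map gives -8.14214; window check -0.2 ≤ -8.14214 < 0.2 is false → out
[4] lift (-7,-7): star map gives -4.10051; window check -0.2 ≤ -4.10051 < 0.2 is false → out
[5] lift (-2,-6): star map gives 0.48528; window check -0.2 ≤ 0.48528 < 0.2 is false → out
[6] lift (-5,-12): star map gives -0.02944; window check -0.2 ≤ -0.02944 < 0.2 is true → IN Λ
[7] lift (-11,10): star map gives -15.14214; window check -0.2 ≤ -15.14214 < 0.2 is false → out
[8] lift (-2,-2): star map gives -1.17157; window check -0.2 ≤ -1.17157 < 0.2 is false → out

2, 6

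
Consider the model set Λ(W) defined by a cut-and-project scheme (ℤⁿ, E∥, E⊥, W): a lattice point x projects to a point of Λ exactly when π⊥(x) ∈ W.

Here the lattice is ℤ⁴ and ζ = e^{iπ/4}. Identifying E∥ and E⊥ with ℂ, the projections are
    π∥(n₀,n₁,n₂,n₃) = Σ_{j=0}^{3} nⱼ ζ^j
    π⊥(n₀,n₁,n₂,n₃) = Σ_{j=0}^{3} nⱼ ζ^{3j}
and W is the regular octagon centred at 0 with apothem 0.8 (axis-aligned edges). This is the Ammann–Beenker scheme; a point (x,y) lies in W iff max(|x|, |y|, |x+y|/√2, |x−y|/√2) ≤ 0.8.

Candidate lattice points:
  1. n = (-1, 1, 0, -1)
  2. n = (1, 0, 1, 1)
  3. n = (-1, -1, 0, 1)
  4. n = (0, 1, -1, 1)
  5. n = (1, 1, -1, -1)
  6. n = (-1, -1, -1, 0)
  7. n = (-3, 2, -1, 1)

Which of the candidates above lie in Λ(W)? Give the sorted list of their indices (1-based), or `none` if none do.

3, 6

With ζ = e^{iπ/4} the internal vectors are ζ^0,ζ^3,ζ^6,ζ^9.
#1 (-1, 1, 0, -1): internal (-2.4142, 0.0000); octagon support 2.4142 vs apothem 0.8 → ∉ W
#2 (1, 0, 1, 1): internal (1.7071, -0.2929); octagon support 1.7071 vs apothem 0.8 → ∉ W
#3 (-1, -1, 0, 1): internal (0.4142, 0.0000); octagon support 0.4142 vs apothem 0.8 → ∈ W
#4 (0, 1, -1, 1): internal (0.0000, 2.4142); octagon support 2.4142 vs apothem 0.8 → ∉ W
#5 (1, 1, -1, -1): internal (-0.4142, 1.0000); octagon support 1.0000 vs apothem 0.8 → ∉ W
#6 (-1, -1, -1, 0): internal (-0.2929, 0.2929); octagon support 0.4142 vs apothem 0.8 → ∈ W
#7 (-3, 2, -1, 1): internal (-3.7071, 3.1213); octagon support 4.8284 vs apothem 0.8 → ∉ W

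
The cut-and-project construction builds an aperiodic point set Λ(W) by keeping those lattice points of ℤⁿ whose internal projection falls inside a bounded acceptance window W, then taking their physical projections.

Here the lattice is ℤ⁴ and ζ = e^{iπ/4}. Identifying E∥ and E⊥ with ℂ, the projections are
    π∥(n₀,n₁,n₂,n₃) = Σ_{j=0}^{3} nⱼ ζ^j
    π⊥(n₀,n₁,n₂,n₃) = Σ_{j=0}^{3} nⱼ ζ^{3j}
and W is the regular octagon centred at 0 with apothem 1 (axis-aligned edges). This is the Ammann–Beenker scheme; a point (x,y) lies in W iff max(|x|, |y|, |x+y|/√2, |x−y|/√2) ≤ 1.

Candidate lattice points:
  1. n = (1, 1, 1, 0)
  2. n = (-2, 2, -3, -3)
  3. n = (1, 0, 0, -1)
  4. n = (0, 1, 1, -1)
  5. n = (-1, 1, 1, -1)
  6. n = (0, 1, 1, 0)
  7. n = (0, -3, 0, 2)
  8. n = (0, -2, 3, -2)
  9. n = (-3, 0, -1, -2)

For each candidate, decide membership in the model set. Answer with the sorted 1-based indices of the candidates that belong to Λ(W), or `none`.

1, 3, 6

π⊥(n) = n₀ + n₁ζ³ + n₂ζ⁶ + n₃ζ⁹ where ζ = e^{iπ/4}.
#1 (1, 1, 1, 0): internal (0.292893, -0.292893); octagon support 0.414214 vs apothem 1 → ∈ W
#2 (-2, 2, -3, -3): internal (-5.535534, 2.292893); octagon support 5.535534 vs apothem 1 → ∉ W
#3 (1, 0, 0, -1): internal (0.292893, -0.707107); octagon support 0.707107 vs apothem 1 → ∈ W
#4 (0, 1, 1, -1): internal (-1.414214, -1.000000); octagon support 1.707107 vs apothem 1 → ∉ W
#5 (-1, 1, 1, -1): internal (-2.414214, -1.000000); octagon support 2.414214 vs apothem 1 → ∉ W
#6 (0, 1, 1, 0): internal (-0.707107, -0.292893); octagon support 0.707107 vs apothem 1 → ∈ W
#7 (0, -3, 0, 2): internal (3.535534, -0.707107); octagon support 3.535534 vs apothem 1 → ∉ W
#8 (0, -2, 3, -2): internal (0.000000, -5.828427); octagon support 5.828427 vs apothem 1 → ∉ W
#9 (-3, 0, -1, -2): internal (-4.414214, -0.414214); octagon support 4.414214 vs apothem 1 → ∉ W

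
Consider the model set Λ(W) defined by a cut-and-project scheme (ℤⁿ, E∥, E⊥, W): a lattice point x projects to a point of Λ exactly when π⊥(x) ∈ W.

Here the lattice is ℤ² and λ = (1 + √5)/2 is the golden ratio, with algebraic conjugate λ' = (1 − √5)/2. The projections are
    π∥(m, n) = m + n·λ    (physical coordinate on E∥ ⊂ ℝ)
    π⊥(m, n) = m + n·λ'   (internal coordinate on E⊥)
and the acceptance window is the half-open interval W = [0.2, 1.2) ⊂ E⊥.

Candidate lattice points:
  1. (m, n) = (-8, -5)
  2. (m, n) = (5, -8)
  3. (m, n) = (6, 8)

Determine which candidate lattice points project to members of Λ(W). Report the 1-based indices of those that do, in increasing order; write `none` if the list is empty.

3

Numerically λ ≈ 1.6180 and λ' = −1/λ ≈ -0.6180.
#1 (-8,-5): internal coord -8 + (-5)·λ' = -4.9098; -4.9098 ∉ [0.2, 1.2) → out
#2 (5,-8): internal coord 5 + (-8)·λ' = +9.9443; +9.9443 ∉ [0.2, 1.2) → out
#3 (6,8): internal coord 6 + (8)·λ' = +1.0557; +1.0557 ∈ [0.2, 1.2) → IN Λ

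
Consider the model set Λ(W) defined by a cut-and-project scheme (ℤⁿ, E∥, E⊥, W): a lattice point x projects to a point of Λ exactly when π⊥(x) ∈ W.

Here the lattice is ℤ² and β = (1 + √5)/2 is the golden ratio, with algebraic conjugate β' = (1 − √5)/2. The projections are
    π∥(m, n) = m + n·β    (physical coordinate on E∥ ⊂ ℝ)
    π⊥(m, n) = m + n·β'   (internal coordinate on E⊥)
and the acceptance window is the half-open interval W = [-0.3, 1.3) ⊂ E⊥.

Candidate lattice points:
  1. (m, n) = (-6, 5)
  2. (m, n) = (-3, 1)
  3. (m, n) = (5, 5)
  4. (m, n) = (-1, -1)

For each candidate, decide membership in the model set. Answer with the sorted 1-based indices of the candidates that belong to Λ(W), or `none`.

none

β' = (1−√5)/2 ≈ -0.618034.
candidate 1: (m,n)=(-6,5) → π∥ = -6+5·β ≈ 2.090170, π⊥ = -6+5·β' ≈ -9.090170 ∉ [-0.3, 1.3) ⇒ out
candidate 2: (m,n)=(-3,1) → π∥ = -3+1·β ≈ -1.381966, π⊥ = -3+1·β' ≈ -3.618034 ∉ [-0.3, 1.3) ⇒ out
candidate 3: (m,n)=(5,5) → π∥ = 5+5·β ≈ 13.090170, π⊥ = 5+5·β' ≈ 1.909830 ∉ [-0.3, 1.3) ⇒ out
candidate 4: (m,n)=(-1,-1) → π∥ = -1-1·β ≈ -2.618034, π⊥ = -1-1·β' ≈ -0.381966 ∉ [-0.3, 1.3) ⇒ out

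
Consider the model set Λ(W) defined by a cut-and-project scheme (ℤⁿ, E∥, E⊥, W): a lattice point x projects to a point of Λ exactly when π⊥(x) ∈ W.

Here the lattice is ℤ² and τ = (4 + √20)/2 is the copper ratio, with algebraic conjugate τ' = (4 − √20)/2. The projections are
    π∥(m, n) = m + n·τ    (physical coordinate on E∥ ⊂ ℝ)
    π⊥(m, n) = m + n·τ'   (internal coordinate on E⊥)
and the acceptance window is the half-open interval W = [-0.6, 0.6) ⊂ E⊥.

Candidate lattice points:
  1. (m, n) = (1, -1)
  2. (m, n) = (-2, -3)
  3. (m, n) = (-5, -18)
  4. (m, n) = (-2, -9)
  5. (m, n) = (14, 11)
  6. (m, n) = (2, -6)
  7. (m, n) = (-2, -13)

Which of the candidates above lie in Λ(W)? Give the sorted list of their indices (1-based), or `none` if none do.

4

Compute τ' = (4−√20)/2 = -0.23607, so π⊥(m,n) = m -0.23607·n.
candidate 1: (m,n)=(1,-1) → π∥ = 1-1·τ ≈ -3.23607, π⊥ = 1-1·τ' ≈ 1.23607 ∉ [-0.6, 0.6) ⇒ out
candidate 2: (m,n)=(-2,-3) → π∥ = -2-3·τ ≈ -14.70820, π⊥ = -2-3·τ' ≈ -1.29180 ∉ [-0.6, 0.6) ⇒ out
candidate 3: (m,n)=(-5,-18) → π∥ = -5-18·τ ≈ -81.24922, π⊥ = -5-18·τ' ≈ -0.75078 ∉ [-0.6, 0.6) ⇒ out
candidate 4: (m,n)=(-2,-9) → π∥ = -2-9·τ ≈ -40.12461, π⊥ = -2-9·τ' ≈ 0.12461 ∈ [-0.6, 0.6) ⇒ IN Λ
candidate 5: (m,n)=(14,11) → π∥ = 14+11·τ ≈ 60.59675, π⊥ = 14+11·τ' ≈ 11.40325 ∉ [-0.6, 0.6) ⇒ out
candidate 6: (m,n)=(2,-6) → π∥ = 2-6·τ ≈ -23.41641, π⊥ = 2-6·τ' ≈ 3.41641 ∉ [-0.6, 0.6) ⇒ out
candidate 7: (m,n)=(-2,-13) → π∥ = -2-13·τ ≈ -57.06888, π⊥ = -2-13·τ' ≈ 1.06888 ∉ [-0.6, 0.6) ⇒ out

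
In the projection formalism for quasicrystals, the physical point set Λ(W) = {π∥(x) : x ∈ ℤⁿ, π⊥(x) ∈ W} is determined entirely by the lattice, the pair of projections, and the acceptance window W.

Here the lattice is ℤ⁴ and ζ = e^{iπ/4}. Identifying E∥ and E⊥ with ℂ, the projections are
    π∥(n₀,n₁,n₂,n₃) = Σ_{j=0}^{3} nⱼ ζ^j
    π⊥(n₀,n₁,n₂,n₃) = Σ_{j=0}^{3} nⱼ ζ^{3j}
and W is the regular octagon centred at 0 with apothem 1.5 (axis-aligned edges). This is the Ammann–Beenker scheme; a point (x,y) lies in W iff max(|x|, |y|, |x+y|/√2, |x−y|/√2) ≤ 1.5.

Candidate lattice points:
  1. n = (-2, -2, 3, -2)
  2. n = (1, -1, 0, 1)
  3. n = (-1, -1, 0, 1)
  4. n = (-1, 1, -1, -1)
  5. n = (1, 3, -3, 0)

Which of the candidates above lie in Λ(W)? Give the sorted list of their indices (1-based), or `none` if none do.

Internal map: ζ^{3j} for j=0..3 gives (1,0), (−√2/2,√2/2), (0,−1), (√2/2,√2/2).
#1 (-2, -2, 3, -2): internal (-2.0000, -5.8284); octagon support 5.8284 vs apothem 1.5 → ∉ W
#2 (1, -1, 0, 1): internal (2.4142, 0.0000); octagon support 2.4142 vs apothem 1.5 → ∉ W
#3 (-1, -1, 0, 1): internal (0.4142, 0.0000); octagon support 0.4142 vs apothem 1.5 → ∈ W
#4 (-1, 1, -1, -1): internal (-2.4142, 1.0000); octagon support 2.4142 vs apothem 1.5 → ∉ W
#5 (1, 3, -3, 0): internal (-1.1213, 5.1213); octagon support 5.1213 vs apothem 1.5 → ∉ W

3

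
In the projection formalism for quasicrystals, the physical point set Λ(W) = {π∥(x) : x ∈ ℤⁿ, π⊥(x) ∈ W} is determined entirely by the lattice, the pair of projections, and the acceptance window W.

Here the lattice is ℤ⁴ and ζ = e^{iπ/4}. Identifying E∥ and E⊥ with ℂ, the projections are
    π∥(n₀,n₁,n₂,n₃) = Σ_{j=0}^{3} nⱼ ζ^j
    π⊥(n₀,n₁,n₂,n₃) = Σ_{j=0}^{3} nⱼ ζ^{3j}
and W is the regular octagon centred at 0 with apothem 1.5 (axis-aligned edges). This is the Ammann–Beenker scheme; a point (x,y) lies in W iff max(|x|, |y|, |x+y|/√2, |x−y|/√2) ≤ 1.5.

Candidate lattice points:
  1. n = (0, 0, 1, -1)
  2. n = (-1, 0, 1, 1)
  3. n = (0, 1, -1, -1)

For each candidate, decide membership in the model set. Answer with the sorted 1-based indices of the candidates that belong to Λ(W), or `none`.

2

With ζ = e^{iπ/4} the internal vectors are ζ^0,ζ^3,ζ^6,ζ^9.
#1 (0, 0, 1, -1): internal (-0.7071, -1.7071); octagon support 1.7071 vs apothem 1.5 → ∉ W
#2 (-1, 0, 1, 1): internal (-0.2929, -0.2929); octagon support 0.4142 vs apothem 1.5 → ∈ W
#3 (0, 1, -1, -1): internal (-1.4142, 1.0000); octagon support 1.7071 vs apothem 1.5 → ∉ W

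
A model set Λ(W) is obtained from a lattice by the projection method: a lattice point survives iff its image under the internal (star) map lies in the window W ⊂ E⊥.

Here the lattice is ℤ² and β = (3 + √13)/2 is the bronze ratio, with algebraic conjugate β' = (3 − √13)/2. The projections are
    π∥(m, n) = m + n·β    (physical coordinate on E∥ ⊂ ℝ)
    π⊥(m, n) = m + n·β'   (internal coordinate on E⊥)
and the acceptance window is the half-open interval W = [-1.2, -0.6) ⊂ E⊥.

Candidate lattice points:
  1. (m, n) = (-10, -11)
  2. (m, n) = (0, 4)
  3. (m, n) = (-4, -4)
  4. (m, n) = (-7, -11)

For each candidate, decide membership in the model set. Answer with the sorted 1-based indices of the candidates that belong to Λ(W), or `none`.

none

Compute β' = (3−√13)/2 = -0.302776, so π⊥(m,n) = m -0.302776·n.
[1] lift (-10,-11): star map gives -6.669468; window check -1.2 ≤ -6.669468 < -0.6 is false → out
[2] lift (0,4): star map gives -1.211103; window check -1.2 ≤ -1.211103 < -0.6 is false → out
[3] lift (-4,-4): star map gives -2.788897; window check -1.2 ≤ -2.788897 < -0.6 is false → out
[4] lift (-7,-11): star map gives -3.669468; window check -1.2 ≤ -3.669468 < -0.6 is false → out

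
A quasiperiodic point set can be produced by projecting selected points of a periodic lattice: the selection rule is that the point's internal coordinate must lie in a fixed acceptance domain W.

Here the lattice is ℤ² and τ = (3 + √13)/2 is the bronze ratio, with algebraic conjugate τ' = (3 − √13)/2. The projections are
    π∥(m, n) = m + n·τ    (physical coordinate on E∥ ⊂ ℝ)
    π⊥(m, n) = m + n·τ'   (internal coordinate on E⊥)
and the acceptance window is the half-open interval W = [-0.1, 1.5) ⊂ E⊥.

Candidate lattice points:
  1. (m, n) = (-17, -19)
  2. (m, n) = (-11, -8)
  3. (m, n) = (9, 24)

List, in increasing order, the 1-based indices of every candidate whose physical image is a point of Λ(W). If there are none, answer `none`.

Numerically τ ≈ 3.302776 and τ' = −1/τ ≈ -0.302776.
candidate 1: (m,n)=(-17,-19) → π∥ = -17-19·τ ≈ -79.752737, π⊥ = -17-19·τ' ≈ -11.247263 ∉ [-0.1, 1.5) ⇒ out
candidate 2: (m,n)=(-11,-8) → π∥ = -11-8·τ ≈ -37.422205, π⊥ = -11-8·τ' ≈ -8.577795 ∉ [-0.1, 1.5) ⇒ out
candidate 3: (m,n)=(9,24) → π∥ = 9+24·τ ≈ 88.266615, π⊥ = 9+24·τ' ≈ 1.733385 ∉ [-0.1, 1.5) ⇒ out

none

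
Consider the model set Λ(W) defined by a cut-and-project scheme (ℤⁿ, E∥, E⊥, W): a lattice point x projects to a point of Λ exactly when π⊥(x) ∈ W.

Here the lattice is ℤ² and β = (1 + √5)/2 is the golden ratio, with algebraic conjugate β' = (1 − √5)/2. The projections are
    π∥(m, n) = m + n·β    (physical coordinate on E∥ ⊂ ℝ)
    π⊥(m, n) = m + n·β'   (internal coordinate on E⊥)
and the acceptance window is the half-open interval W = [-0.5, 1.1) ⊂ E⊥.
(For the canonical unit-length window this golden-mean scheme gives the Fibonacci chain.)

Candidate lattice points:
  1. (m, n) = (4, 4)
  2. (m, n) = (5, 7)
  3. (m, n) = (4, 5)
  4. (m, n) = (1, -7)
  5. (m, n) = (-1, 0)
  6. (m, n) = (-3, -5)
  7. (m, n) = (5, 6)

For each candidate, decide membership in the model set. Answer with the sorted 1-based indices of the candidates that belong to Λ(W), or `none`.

2, 3, 6

Compute β' = (1−√5)/2 = -0.618034, so π⊥(m,n) = m -0.618034·n.
#1 (4,4): internal coord 4 + (4)·β' = +1.527864; +1.527864 ∉ [-0.5, 1.1) → out
#2 (5,7): internal coord 5 + (7)·β' = +0.673762; +0.673762 ∈ [-0.5, 1.1) → IN Λ
#3 (4,5): internal coord 4 + (5)·β' = +0.909830; +0.909830 ∈ [-0.5, 1.1) → IN Λ
#4 (1,-7): internal coord 1 + (-7)·β' = +5.326238; +5.326238 ∉ [-0.5, 1.1) → out
#5 (-1,0): internal coord -1 + (0)·β' = -1.000000; -1.000000 ∉ [-0.5, 1.1) → out
#6 (-3,-5): internal coord -3 + (-5)·β' = +0.090170; +0.090170 ∈ [-0.5, 1.1) → IN Λ
#7 (5,6): internal coord 5 + (6)·β' = +1.291796; +1.291796 ∉ [-0.5, 1.1) → out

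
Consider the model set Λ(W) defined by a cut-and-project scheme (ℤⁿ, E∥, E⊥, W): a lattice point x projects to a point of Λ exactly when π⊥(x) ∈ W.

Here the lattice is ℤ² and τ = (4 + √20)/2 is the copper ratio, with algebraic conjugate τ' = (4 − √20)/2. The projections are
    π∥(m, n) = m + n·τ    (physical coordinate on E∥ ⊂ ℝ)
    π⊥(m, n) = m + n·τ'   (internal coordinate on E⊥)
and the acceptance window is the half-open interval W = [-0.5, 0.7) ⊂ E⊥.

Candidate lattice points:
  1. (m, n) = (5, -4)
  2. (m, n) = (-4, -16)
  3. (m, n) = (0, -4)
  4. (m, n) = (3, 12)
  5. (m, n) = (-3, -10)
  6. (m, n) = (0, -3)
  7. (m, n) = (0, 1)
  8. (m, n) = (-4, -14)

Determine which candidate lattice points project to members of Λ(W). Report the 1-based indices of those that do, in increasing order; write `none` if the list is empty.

Numerically τ ≈ 4.236068 and τ' = −1/τ ≈ -0.236068.
#1 (5,-4): internal coord 5 + (-4)·τ' = +5.944272; +5.944272 ∉ [-0.5, 0.7) → out
#2 (-4,-16): internal coord -4 + (-16)·τ' = -0.222912; -0.222912 ∈ [-0.5, 0.7) → IN Λ
#3 (0,-4): internal coord 0 + (-4)·τ' = +0.944272; +0.944272 ∉ [-0.5, 0.7) → out
#4 (3,12): internal coord 3 + (12)·τ' = +0.167184; +0.167184 ∈ [-0.5, 0.7) → IN Λ
#5 (-3,-10): internal coord -3 + (-10)·τ' = -0.639320; -0.639320 ∉ [-0.5, 0.7) → out
#6 (0,-3): internal coord 0 + (-3)·τ' = +0.708204; +0.708204 ∉ [-0.5, 0.7) → out
#7 (0,1): internal coord 0 + (1)·τ' = -0.236068; -0.236068 ∈ [-0.5, 0.7) → IN Λ
#8 (-4,-14): internal coord -4 + (-14)·τ' = -0.695048; -0.695048 ∉ [-0.5, 0.7) → out

2, 4, 7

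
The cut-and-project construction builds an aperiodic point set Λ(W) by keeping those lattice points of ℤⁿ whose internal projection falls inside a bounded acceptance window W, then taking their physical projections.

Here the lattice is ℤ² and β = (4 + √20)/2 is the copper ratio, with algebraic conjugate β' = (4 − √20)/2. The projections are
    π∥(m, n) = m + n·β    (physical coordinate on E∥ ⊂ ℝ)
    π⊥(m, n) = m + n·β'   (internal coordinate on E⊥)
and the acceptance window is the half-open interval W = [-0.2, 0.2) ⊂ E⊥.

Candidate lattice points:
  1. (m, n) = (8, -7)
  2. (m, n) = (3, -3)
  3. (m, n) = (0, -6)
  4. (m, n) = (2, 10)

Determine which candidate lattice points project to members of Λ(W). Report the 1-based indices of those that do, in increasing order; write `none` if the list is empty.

β' = (4−√20)/2 ≈ -0.23607.
candidate 1: (m,n)=(8,-7) → π∥ = 8-7·β ≈ -21.65248, π⊥ = 8-7·β' ≈ 9.65248 ∉ [-0.2, 0.2) ⇒ out
candidate 2: (m,n)=(3,-3) → π∥ = 3-3·β ≈ -9.70820, π⊥ = 3-3·β' ≈ 3.70820 ∉ [-0.2, 0.2) ⇒ out
candidate 3: (m,n)=(0,-6) → π∥ = 0-6·β ≈ -25.41641, π⊥ = 0-6·β' ≈ 1.41641 ∉ [-0.2, 0.2) ⇒ out
candidate 4: (m,n)=(2,10) → π∥ = 2+10·β ≈ 44.36068, π⊥ = 2+10·β' ≈ -0.36068 ∉ [-0.2, 0.2) ⇒ out

none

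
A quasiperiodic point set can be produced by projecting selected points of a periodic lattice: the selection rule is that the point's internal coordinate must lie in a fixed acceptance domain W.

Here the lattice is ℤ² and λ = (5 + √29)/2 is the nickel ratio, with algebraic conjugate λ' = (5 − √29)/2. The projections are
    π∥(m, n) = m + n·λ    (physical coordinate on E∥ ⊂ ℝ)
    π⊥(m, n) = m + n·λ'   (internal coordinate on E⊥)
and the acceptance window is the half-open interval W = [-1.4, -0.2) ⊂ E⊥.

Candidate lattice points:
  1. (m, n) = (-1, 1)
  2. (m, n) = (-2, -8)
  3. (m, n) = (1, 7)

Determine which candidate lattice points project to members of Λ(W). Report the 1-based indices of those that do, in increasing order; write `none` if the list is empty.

λ' = (5−√29)/2 ≈ -0.19258.
#1 (-1,1): internal coord -1 + (1)·λ' = -1.19258; -1.19258 ∈ [-1.4, -0.2) → IN Λ
#2 (-2,-8): internal coord -2 + (-8)·λ' = -0.45934; -0.45934 ∈ [-1.4, -0.2) → IN Λ
#3 (1,7): internal coord 1 + (7)·λ' = -0.34808; -0.34808 ∈ [-1.4, -0.2) → IN Λ

1, 2, 3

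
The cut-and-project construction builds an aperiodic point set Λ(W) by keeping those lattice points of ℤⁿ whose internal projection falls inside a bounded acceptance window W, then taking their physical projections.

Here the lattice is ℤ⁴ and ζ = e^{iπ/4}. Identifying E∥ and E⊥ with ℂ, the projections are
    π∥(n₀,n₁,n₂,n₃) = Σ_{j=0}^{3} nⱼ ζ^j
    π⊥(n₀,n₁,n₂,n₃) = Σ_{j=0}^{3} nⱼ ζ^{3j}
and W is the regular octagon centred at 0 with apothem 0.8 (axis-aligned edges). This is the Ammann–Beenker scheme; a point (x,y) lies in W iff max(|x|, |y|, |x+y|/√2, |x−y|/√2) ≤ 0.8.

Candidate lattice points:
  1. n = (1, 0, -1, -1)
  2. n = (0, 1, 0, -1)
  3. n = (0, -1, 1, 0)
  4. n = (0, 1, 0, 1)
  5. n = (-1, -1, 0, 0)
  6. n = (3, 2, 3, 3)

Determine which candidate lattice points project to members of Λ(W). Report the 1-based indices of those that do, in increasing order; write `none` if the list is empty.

1, 5

With ζ = e^{iπ/4} the internal vectors are ζ^0,ζ^3,ζ^6,ζ^9.
candidate 1: n = (1, 0, -1, -1) → π⊥ ≈ (+0.292893, +0.292893); max(|x|,|y|,|x±y|/√2) = 0.414214 ≤ 0.8 ⇒ ∈ W
candidate 2: n = (0, 1, 0, -1) → π⊥ ≈ (-1.414214, +0.000000); max(|x|,|y|,|x±y|/√2) = 1.414214 > 0.8 ⇒ ∉ W
candidate 3: n = (0, -1, 1, 0) → π⊥ ≈ (+0.707107, -1.707107); max(|x|,|y|,|x±y|/√2) = 1.707107 > 0.8 ⇒ ∉ W
candidate 4: n = (0, 1, 0, 1) → π⊥ ≈ (+0.000000, +1.414214); max(|x|,|y|,|x±y|/√2) = 1.414214 > 0.8 ⇒ ∉ W
candidate 5: n = (-1, -1, 0, 0) → π⊥ ≈ (-0.292893, -0.707107); max(|x|,|y|,|x±y|/√2) = 0.707107 ≤ 0.8 ⇒ ∈ W
candidate 6: n = (3, 2, 3, 3) → π⊥ ≈ (+3.707107, +0.535534); max(|x|,|y|,|x±y|/√2) = 3.707107 > 0.8 ⇒ ∉ W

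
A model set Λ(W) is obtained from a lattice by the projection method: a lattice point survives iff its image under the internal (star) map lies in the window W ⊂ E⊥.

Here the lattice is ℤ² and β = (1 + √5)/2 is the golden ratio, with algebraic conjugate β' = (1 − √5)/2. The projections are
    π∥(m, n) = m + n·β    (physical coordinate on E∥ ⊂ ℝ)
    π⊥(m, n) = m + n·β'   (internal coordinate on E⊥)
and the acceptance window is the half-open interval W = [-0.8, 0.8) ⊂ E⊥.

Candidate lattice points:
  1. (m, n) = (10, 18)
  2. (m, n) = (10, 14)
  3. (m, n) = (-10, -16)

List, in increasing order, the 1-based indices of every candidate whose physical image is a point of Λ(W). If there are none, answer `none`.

Numerically β ≈ 1.61803 and β' = −1/β ≈ -0.61803.
candidate 1: (m,n)=(10,18) → π∥ = 10+18·β ≈ 39.12461, π⊥ = 10+18·β' ≈ -1.12461 ∉ [-0.8, 0.8) ⇒ out
candidate 2: (m,n)=(10,14) → π∥ = 10+14·β ≈ 32.65248, π⊥ = 10+14·β' ≈ 1.34752 ∉ [-0.8, 0.8) ⇒ out
candidate 3: (m,n)=(-10,-16) → π∥ = -10-16·β ≈ -35.88854, π⊥ = -10-16·β' ≈ -0.11146 ∈ [-0.8, 0.8) ⇒ IN Λ

3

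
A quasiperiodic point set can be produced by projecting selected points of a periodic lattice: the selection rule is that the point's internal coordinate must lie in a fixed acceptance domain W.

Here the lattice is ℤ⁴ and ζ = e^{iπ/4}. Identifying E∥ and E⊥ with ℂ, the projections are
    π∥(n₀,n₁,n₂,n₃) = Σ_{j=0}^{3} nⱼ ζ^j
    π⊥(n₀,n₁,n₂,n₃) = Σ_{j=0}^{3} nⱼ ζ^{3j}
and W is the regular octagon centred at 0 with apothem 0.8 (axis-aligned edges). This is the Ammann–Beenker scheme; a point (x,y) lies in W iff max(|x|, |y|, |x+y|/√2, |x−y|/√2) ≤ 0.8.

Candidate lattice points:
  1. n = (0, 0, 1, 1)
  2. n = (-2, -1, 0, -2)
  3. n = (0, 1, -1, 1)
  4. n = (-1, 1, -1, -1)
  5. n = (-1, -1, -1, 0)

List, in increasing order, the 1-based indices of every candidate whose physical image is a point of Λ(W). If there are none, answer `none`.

π⊥(n) = n₀ + n₁ζ³ + n₂ζ⁶ + n₃ζ⁹ where ζ = e^{iπ/4}.
candidate 1: n = (0, 0, 1, 1) → π⊥ ≈ (+0.707107, -0.292893); max(|x|,|y|,|x±y|/√2) = 0.707107 ≤ 0.8 ⇒ ∈ W
candidate 2: n = (-2, -1, 0, -2) → π⊥ ≈ (-2.707107, -2.121320); max(|x|,|y|,|x±y|/√2) = 3.414214 > 0.8 ⇒ ∉ W
candidate 3: n = (0, 1, -1, 1) → π⊥ ≈ (+0.000000, +2.414214); max(|x|,|y|,|x±y|/√2) = 2.414214 > 0.8 ⇒ ∉ W
candidate 4: n = (-1, 1, -1, -1) → π⊥ ≈ (-2.414214, +1.000000); max(|x|,|y|,|x±y|/√2) = 2.414214 > 0.8 ⇒ ∉ W
candidate 5: n = (-1, -1, -1, 0) → π⊥ ≈ (-0.292893, +0.292893); max(|x|,|y|,|x±y|/√2) = 0.414214 ≤ 0.8 ⇒ ∈ W

1, 5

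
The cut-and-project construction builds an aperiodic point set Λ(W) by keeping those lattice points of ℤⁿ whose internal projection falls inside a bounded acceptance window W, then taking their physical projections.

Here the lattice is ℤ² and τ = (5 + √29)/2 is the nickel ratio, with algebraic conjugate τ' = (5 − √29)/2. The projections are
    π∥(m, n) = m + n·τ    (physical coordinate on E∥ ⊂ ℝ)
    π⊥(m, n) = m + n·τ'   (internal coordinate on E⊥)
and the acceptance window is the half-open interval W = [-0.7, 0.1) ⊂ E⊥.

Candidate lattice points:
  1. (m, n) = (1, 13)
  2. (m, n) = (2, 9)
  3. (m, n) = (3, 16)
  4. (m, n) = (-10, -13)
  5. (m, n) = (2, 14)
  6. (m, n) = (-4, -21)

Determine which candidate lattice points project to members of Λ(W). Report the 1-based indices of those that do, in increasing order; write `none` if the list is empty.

Compute τ' = (5−√29)/2 = -0.1926, so π⊥(m,n) = m -0.1926·n.
#1 (1,13): internal coord 1 + (13)·τ' = -1.5036; -1.5036 ∉ [-0.7, 0.1) → out
#2 (2,9): internal coord 2 + (9)·τ' = +0.2668; +0.2668 ∉ [-0.7, 0.1) → out
#3 (3,16): internal coord 3 + (16)·τ' = -0.0813; -0.0813 ∈ [-0.7, 0.1) → IN Λ
#4 (-10,-13): internal coord -10 + (-13)·τ' = -7.4964; -7.4964 ∉ [-0.7, 0.1) → out
#5 (2,14): internal coord 2 + (14)·τ' = -0.6962; -0.6962 ∈ [-0.7, 0.1) → IN Λ
#6 (-4,-21): internal coord -4 + (-21)·τ' = +0.0442; +0.0442 ∈ [-0.7, 0.1) → IN Λ

3, 5, 6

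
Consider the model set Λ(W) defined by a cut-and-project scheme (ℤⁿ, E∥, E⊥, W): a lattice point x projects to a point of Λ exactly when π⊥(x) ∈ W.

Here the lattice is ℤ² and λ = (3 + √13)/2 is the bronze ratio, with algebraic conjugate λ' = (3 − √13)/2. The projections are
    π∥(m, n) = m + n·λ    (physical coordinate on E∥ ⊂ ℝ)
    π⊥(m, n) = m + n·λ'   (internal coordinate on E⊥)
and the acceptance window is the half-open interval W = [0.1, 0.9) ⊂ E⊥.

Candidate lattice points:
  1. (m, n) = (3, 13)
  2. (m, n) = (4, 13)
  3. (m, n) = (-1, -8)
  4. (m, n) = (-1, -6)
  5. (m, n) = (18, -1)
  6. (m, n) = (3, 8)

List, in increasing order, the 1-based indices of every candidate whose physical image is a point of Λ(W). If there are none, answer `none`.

Compute λ' = (3−√13)/2 = -0.30278, so π⊥(m,n) = m -0.30278·n.
candidate 1: (m,n)=(3,13) → π∥ = 3+13·λ ≈ 45.93608, π⊥ = 3+13·λ' ≈ -0.93608 ∉ [0.1, 0.9) ⇒ out
candidate 2: (m,n)=(4,13) → π∥ = 4+13·λ ≈ 46.93608, π⊥ = 4+13·λ' ≈ 0.06392 ∉ [0.1, 0.9) ⇒ out
candidate 3: (m,n)=(-1,-8) → π∥ = -1-8·λ ≈ -27.42221, π⊥ = -1-8·λ' ≈ 1.42221 ∉ [0.1, 0.9) ⇒ out
candidate 4: (m,n)=(-1,-6) → π∥ = -1-6·λ ≈ -20.81665, π⊥ = -1-6·λ' ≈ 0.81665 ∈ [0.1, 0.9) ⇒ IN Λ
candidate 5: (m,n)=(18,-1) → π∥ = 18-1·λ ≈ 14.69722, π⊥ = 18-1·λ' ≈ 18.30278 ∉ [0.1, 0.9) ⇒ out
candidate 6: (m,n)=(3,8) → π∥ = 3+8·λ ≈ 29.42221, π⊥ = 3+8·λ' ≈ 0.57779 ∈ [0.1, 0.9) ⇒ IN Λ

4, 6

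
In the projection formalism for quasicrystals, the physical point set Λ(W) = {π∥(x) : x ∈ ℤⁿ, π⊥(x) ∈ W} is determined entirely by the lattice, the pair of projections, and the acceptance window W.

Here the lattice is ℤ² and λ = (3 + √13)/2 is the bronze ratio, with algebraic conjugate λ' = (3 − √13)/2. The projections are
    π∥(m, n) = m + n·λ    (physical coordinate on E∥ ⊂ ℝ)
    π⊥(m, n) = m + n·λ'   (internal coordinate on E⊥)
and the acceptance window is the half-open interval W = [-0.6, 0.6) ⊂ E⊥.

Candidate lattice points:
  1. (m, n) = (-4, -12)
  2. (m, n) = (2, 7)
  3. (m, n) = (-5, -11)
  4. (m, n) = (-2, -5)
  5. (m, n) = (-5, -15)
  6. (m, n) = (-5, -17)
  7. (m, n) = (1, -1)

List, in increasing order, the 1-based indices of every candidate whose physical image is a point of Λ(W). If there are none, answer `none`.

Numerically λ ≈ 3.3028 and λ' = −1/λ ≈ -0.3028.
#1 (-4,-12): internal coord -4 + (-12)·λ' = -0.3667; -0.3667 ∈ [-0.6, 0.6) → IN Λ
#2 (2,7): internal coord 2 + (7)·λ' = -0.1194; -0.1194 ∈ [-0.6, 0.6) → IN Λ
#3 (-5,-11): internal coord -5 + (-11)·λ' = -1.6695; -1.6695 ∉ [-0.6, 0.6) → out
#4 (-2,-5): internal coord -2 + (-5)·λ' = -0.4861; -0.4861 ∈ [-0.6, 0.6) → IN Λ
#5 (-5,-15): internal coord -5 + (-15)·λ' = -0.4584; -0.4584 ∈ [-0.6, 0.6) → IN Λ
#6 (-5,-17): internal coord -5 + (-17)·λ' = +0.1472; +0.1472 ∈ [-0.6, 0.6) → IN Λ
#7 (1,-1): internal coord 1 + (-1)·λ' = +1.3028; +1.3028 ∉ [-0.6, 0.6) → out

1, 2, 4, 5, 6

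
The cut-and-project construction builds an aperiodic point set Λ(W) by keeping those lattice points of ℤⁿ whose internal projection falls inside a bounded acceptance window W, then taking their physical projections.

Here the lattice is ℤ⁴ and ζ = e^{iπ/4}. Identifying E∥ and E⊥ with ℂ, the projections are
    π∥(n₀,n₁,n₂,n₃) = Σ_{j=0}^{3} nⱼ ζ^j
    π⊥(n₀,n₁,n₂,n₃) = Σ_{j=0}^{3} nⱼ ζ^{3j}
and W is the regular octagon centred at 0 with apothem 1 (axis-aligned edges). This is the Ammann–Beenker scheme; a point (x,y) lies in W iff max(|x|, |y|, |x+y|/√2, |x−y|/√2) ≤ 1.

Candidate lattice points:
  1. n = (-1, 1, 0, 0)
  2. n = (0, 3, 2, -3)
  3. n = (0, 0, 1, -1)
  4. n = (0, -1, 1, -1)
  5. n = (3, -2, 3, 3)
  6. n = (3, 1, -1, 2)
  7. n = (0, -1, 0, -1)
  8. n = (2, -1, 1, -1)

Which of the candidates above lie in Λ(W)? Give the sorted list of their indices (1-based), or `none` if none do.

Internal map: ζ^{3j} for j=0..3 gives (1,0), (−√2/2,√2/2), (0,−1), (√2/2,√2/2).
candidate 1: n = (-1, 1, 0, 0) → π⊥ ≈ (-1.70711, +0.70711); max(|x|,|y|,|x±y|/√2) = 1.70711 > 1 ⇒ ∉ W
candidate 2: n = (0, 3, 2, -3) → π⊥ ≈ (-4.24264, -2.00000); max(|x|,|y|,|x±y|/√2) = 4.41421 > 1 ⇒ ∉ W
candidate 3: n = (0, 0, 1, -1) → π⊥ ≈ (-0.70711, -1.70711); max(|x|,|y|,|x±y|/√2) = 1.70711 > 1 ⇒ ∉ W
candidate 4: n = (0, -1, 1, -1) → π⊥ ≈ (+0.00000, -2.41421); max(|x|,|y|,|x±y|/√2) = 2.41421 > 1 ⇒ ∉ W
candidate 5: n = (3, -2, 3, 3) → π⊥ ≈ (+6.53553, -2.29289); max(|x|,|y|,|x±y|/√2) = 6.53553 > 1 ⇒ ∉ W
candidate 6: n = (3, 1, -1, 2) → π⊥ ≈ (+3.70711, +3.12132); max(|x|,|y|,|x±y|/√2) = 4.82843 > 1 ⇒ ∉ W
candidate 7: n = (0, -1, 0, -1) → π⊥ ≈ (+0.00000, -1.41421); max(|x|,|y|,|x±y|/√2) = 1.41421 > 1 ⇒ ∉ W
candidate 8: n = (2, -1, 1, -1) → π⊥ ≈ (+2.00000, -2.41421); max(|x|,|y|,|x±y|/√2) = 3.12132 > 1 ⇒ ∉ W

none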